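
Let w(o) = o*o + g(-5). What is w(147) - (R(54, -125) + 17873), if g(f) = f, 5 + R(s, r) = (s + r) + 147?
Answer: 3660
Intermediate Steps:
R(s, r) = 142 + r + s (R(s, r) = -5 + ((s + r) + 147) = -5 + ((r + s) + 147) = -5 + (147 + r + s) = 142 + r + s)
w(o) = -5 + o² (w(o) = o*o - 5 = o² - 5 = -5 + o²)
w(147) - (R(54, -125) + 17873) = (-5 + 147²) - ((142 - 125 + 54) + 17873) = (-5 + 21609) - (71 + 17873) = 21604 - 1*17944 = 21604 - 17944 = 3660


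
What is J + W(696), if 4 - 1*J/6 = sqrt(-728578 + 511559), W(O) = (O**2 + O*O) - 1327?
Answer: 967529 - 6*I*sqrt(217019) ≈ 9.6753e+5 - 2795.1*I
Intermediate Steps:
W(O) = -1327 + 2*O**2 (W(O) = (O**2 + O**2) - 1327 = 2*O**2 - 1327 = -1327 + 2*O**2)
J = 24 - 6*I*sqrt(217019) (J = 24 - 6*sqrt(-728578 + 511559) = 24 - 6*I*sqrt(217019) ≈ 24.0 - 2795.1*I)
J + W(696) = (24 - 6*I*sqrt(217019)) + (-1327 + 2*696**2) = (24 - 6*I*sqrt(217019)) + (-1327 + 2*484416) = (24 - 6*I*sqrt(217019)) + (-1327 + 968832) = (24 - 6*I*sqrt(217019)) + 967505 = 967529 - 6*I*sqrt(217019)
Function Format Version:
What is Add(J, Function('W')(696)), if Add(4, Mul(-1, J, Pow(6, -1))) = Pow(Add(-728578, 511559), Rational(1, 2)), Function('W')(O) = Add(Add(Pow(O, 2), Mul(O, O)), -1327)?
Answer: Add(967529, Mul(-6, I, Pow(217019, Rational(1, 2)))) ≈ Add(9.6753e+5, Mul(-2795.1, I))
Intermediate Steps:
Function('W')(O) = Add(-1327, Mul(2, Pow(O, 2))) (Function('W')(O) = Add(Add(Pow(O, 2), Pow(O, 2)), -1327) = Add(Mul(2, Pow(O, 2)), -1327) = Add(-1327, Mul(2, Pow(O, 2))))
J = Add(24, Mul(-6, I, Pow(217019, Rational(1, 2)))) (J = Add(24, Mul(-6, Pow(Add(-728578, 511559), Rational(1, 2)))) = Add(24, Mul(-6, Pow(-217019, Rational(1, 2)))) = Add(24, Mul(-6, Mul(I, Pow(217019, Rational(1, 2))))) = Add(24, Mul(-6, I, Pow(217019, Rational(1, 2)))) ≈ Add(24.000, Mul(-2795.1, I)))
Add(J, Function('W')(696)) = Add(Add(24, Mul(-6, I, Pow(217019, Rational(1, 2)))), Add(-1327, Mul(2, Pow(696, 2)))) = Add(Add(24, Mul(-6, I, Pow(217019, Rational(1, 2)))), Add(-1327, Mul(2, 484416))) = Add(Add(24, Mul(-6, I, Pow(217019, Rational(1, 2)))), Add(-1327, 968832)) = Add(Add(24, Mul(-6, I, Pow(217019, Rational(1, 2)))), 967505) = Add(967529, Mul(-6, I, Pow(217019, Rational(1, 2))))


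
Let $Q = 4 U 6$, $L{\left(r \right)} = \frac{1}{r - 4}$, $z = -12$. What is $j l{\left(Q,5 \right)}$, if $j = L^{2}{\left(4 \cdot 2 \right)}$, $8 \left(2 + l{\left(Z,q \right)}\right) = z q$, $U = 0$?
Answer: $- \frac{19}{32} \approx -0.59375$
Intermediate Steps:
$L{\left(r \right)} = \frac{1}{-4 + r}$
$Q = 0$ ($Q = 4 \cdot 0 \cdot 6 = 0 \cdot 6 = 0$)
$l{\left(Z,q \right)} = -2 - \frac{3 q}{2}$ ($l{\left(Z,q \right)} = -2 + \frac{\left(-12\right) q}{8} = -2 - \frac{3 q}{2}$)
$j = \frac{1}{16}$ ($j = \left(\frac{1}{-4 + 4 \cdot 2}\right)^{2} = \left(\frac{1}{-4 + 8}\right)^{2} = \left(\frac{1}{4}\right)^{2} = \frac{1}{16} \approx 0.0625$)
$j l{\left(Q,5 \right)} = \frac{-2 - \frac{15}{2}}{16} = \frac{1}{16} \left(- \frac{19}{2}\right) = - \frac{19}{32}$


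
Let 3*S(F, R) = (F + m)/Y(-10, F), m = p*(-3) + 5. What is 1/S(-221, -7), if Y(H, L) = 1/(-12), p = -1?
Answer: 1/852 ≈ 0.0011737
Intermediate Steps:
Y(H, L) = -1/12
m = 8 (m = -1*(-3) + 5 = 3 + 5 = 8)
S(F, R) = -32 - 4*F (S(F, R) = ((F + 8)/(-1/12))/3 = ((8 + F)*(-12))/3 = (-96 - 12*F)/3 = -32 - 4*F)
1/S(-221, -7) = 1/(-32 - 4*(-221)) = 1/(-32 + 884) = 1/852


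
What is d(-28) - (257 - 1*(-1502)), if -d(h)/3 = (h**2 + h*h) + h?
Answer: -6379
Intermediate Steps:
d(h) = -6*h**2 - 3*h (d(h) = -3*((h**2 + h*h) + h) = -3*((h**2 + h**2) + h) = -3*(2*h**2 + h) = -3*(h + 2*h**2) = -6*h**2 - 3*h)
d(-28) - (257 - 1*(-1502)) = -3*(-28)*(1 + 2*(-28)) - (257 - 1*(-1502)) = -3*(-28)*(1 - 56) - (257 + 1502) = -3*(-28)*(-55) - 1*1759 = -4620 - 1759 = -6379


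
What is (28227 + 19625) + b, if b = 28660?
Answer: 76512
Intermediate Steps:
(28227 + 19625) + b = (28227 + 19625) + 28660 = 47852 + 28660 = 76512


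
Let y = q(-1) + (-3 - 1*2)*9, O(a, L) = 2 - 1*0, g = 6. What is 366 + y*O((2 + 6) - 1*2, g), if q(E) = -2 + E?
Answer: 270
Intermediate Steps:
O(a, L) = 2 (O(a, L) = 2 + 0 = 2)
y = -48 (y = (-2 - 1) + (-3 - 1*2)*9 = -3 + (-3 - 2)*9 = -3 - 5*9 = -3 - 45 = -48)
366 + y*O((2 + 6) - 1*2, g) = 366 - 48*2 = 366 - 96 = 270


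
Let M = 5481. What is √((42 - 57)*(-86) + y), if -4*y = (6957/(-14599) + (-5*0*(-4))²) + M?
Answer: I*√68313421878/29198 ≈ 8.9516*I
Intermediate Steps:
y = -40005081/29198 (y = -((6957/(-14599) + (-5*0*(-4))²) + 5481)/4 = -((6957*(-1/14599) + (0*(-4))²) + 5481)/4 = -((-6957/14599 + 0²) + 5481)/4 = -((-6957/14599 + 0) + 5481)/4 = -(-6957/14599 + 5481)/4 = -¼*80010162/14599 = -40005081/29198 ≈ -1370.1)
√((42 - 57)*(-86) + y) = √((42 - 57)*(-86) - 40005081/29198) = √(-15*(-86) - 40005081/29198) = √(1290 - 40005081/29198) = √(-2339661/29198) = I*√68313421878/29198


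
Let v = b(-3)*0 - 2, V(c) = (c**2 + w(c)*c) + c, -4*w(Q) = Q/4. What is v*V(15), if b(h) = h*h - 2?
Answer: -3615/8 ≈ -451.88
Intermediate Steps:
b(h) = -2 + h**2 (b(h) = h**2 - 2 = -2 + h**2)
w(Q) = -Q/16 (w(Q) = -Q/(4*4) = -Q/16)
V(c) = c + 15*c**2/16 (V(c) = (c**2 + (-c/16)*c) + c = (c**2 - c**2/16) + c = 15*c**2/16 + c = c + 15*c**2/16)
v = -2 (v = (-2 + (-3)**2)*0 - 2 = (-2 + 9)*0 - 2 = 7*0 - 2 = 0 - 2 = -2)
v*V(15) = -15*(16 + 15*15)/8 = -15*(16 + 225)/8 = -15*241/8 = -2*3615/16 = -3615/8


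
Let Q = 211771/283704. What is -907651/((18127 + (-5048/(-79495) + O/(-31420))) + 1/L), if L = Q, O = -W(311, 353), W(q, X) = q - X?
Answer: -48009963108054310090/958897090878428517 ≈ -50.068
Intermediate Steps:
O = 42 (O = -(311 - 1*353) = -(311 - 353) = -1*(-42) = 42)
Q = 211771/283704 (Q = 211771*(1/283704) = 211771/283704 ≈ 0.74645)
L = 211771/283704 ≈ 0.74645
-907651/((18127 + (-5048/(-79495) + O/(-31420))) + 1/L) = -907651/((18127 + (-5048/(-79495) + 42/(-31420))) + 1/(211771/283704)) = -907651/((18127 + (-5048*(-1/79495) + 42*(-1/31420))) + 283704/211771) = -907651/((18127 + (5048/79495 - 21/15710)) + 283704/211771) = -907651/((18127 + 15526937/249773290) + 283704/211771) = -907651/(4527655954767/249773290 + 283704/211771) = -907651/958897090878428517/52894739396590 = -907651*52894739396590/958897090878428517 = -48009963108054310090/958897090878428517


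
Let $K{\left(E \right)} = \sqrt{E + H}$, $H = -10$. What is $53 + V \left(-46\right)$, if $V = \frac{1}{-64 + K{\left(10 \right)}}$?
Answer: $\frac{1719}{32} \approx 53.719$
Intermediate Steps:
$K{\left(E \right)} = \sqrt{-10 + E}$ ($K{\left(E \right)} = \sqrt{E - 10} = \sqrt{-10 + E}$)
$V = - \frac{1}{64}$ ($V = \frac{1}{-64 + \sqrt{-10 + 10}} = \frac{1}{-64 + \sqrt{0}} = \frac{1}{-64 + 0} = \frac{1}{-64} = - \frac{1}{64} \approx -0.015625$)
$53 + V \left(-46\right) = 53 - - \frac{23}{32} = 53 + \frac{23}{32} = \frac{1719}{32}$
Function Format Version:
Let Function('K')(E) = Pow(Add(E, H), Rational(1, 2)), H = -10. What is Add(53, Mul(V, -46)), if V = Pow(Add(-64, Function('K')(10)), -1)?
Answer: Rational(1719, 32) ≈ 53.719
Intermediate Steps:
Function('K')(E) = Pow(Add(-10, E), Rational(1, 2)) (Function('K')(E) = Pow(Add(E, -10), Rational(1, 2)) = Pow(Add(-10, E), Rational(1, 2)))
V = Rational(-1, 64) (V = Pow(Add(-64, Pow(Add(-10, 10), Rational(1, 2))), -1) = Pow(Add(-64, Pow(0, Rational(1, 2))), -1) = Pow(Add(-64, 0), -1) = Pow(-64, -1) = Rational(-1, 64) ≈ -0.015625)
Add(53, Mul(V, -46)) = Add(53, Mul(Rational(-1, 64), -46)) = Add(53, Rational(23, 32)) = Rational(1719, 32)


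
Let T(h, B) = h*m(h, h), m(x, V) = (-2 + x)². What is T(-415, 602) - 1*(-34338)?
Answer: -72129597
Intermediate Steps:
T(h, B) = h*(-2 + h)²
T(-415, 602) - 1*(-34338) = -415*(-2 - 415)² - 1*(-34338) = -415*(-417)² + 34338 = -415*173889 + 34338 = -72163935 + 34338 = -72129597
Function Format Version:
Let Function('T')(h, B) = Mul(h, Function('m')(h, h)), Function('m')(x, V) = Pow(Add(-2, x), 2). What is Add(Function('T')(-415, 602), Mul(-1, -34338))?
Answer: -72129597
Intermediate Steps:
Function('T')(h, B) = Mul(h, Pow(Add(-2, h), 2))
Add(Function('T')(-415, 602), Mul(-1, -34338)) = Add(Mul(-415, Pow(Add(-2, -415), 2)), Mul(-1, -34338)) = Add(Mul(-415, Pow(-417, 2)), 34338) = Add(Mul(-415, 173889), 34338) = Add(-72163935, 34338) = -72129597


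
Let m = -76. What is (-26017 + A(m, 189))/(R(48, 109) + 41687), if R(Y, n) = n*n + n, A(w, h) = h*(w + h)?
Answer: -4660/53677 ≈ -0.086816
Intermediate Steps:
A(w, h) = h*(h + w)
R(Y, n) = n + n**2 (R(Y, n) = n**2 + n = n + n**2)
(-26017 + A(m, 189))/(R(48, 109) + 41687) = (-26017 + 189*(189 - 76))/(109*(1 + 109) + 41687) = (-26017 + 189*113)/(109*110 + 41687) = (-26017 + 21357)/(11990 + 41687) = -4660/53677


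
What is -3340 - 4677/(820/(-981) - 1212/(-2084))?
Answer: 1956296197/129977 ≈ 15051.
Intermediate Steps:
-3340 - 4677/(820/(-981) - 1212/(-2084)) = -3340 - 4677/(820*(-1/981) - 1212*(-1/2084)) = -3340 - 4677/(-820/981 + 303/521) = -3340 - 4677/(-129977/511101) = -3340 - 4677*(-511101/129977) = -3340 + 2390419377/129977 = 1956296197/129977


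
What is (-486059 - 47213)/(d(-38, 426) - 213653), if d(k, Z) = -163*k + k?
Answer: 533272/207497 ≈ 2.5700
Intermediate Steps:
d(k, Z) = -162*k
(-486059 - 47213)/(d(-38, 426) - 213653) = (-486059 - 47213)/(-162*(-38) - 213653) = -533272/(6156 - 213653) = -533272/(-207497) = -533272*(-1/207497) = 533272/207497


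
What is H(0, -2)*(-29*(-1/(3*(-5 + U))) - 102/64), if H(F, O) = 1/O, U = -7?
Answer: 691/576 ≈ 1.1997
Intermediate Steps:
H(0, -2)*(-29*(-1/(3*(-5 + U))) - 102/64) = (-29*(-1/(3*(-5 - 7))) - 102/64)/(-2) = -(-29/((-12*(-3))) - 102*1/64)/2 = -(-29/36 - 51/32)/2 = -½*(-691/288) = 691/576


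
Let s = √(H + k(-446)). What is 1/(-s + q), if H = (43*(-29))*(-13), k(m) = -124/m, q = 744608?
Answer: 166047584/123640355811957 + √806170645/123640355811957 ≈ 1.3432e-6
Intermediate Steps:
H = 16211 (H = -1247*(-13) = 16211)
s = √806170645/223 (s = √(16211 - 124/(-446)) = √(16211 - 124*(-1/446)) = √(16211 + 62/223) = √(3615115/223) = √806170645/223 ≈ 127.32)
1/(-s + q) = 1/(-√806170645/223 + 744608) = 1/(744608 - √806170645/223)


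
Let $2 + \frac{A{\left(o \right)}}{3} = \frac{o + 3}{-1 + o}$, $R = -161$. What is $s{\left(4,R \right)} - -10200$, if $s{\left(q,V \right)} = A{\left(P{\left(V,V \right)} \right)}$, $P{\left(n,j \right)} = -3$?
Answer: $10194$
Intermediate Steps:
$A{\left(o \right)} = -6 + \frac{3 \left(3 + o\right)}{-1 + o}$ ($A{\left(o \right)} = -6 + 3 \frac{o + 3}{-1 + o} = -6 + 3 \frac{3 + o}{-1 + o} = -6 + \frac{3 \left(3 + o\right)}{-1 + o}$)
$s{\left(q,V \right)} = -6$ ($s{\left(q,V \right)} = \frac{3 \left(5 - -3\right)}{-1 - 3} = \frac{3 \left(5 + 3\right)}{-4} = 3 \left(- \frac{1}{4}\right) 8 = -6$)
$s{\left(4,R \right)} - -10200 = -6 - -10200 = -6 + 10200 = 10194$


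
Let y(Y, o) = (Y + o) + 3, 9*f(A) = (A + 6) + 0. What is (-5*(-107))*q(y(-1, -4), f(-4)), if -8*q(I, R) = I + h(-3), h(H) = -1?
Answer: 1605/8 ≈ 200.63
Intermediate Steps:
f(A) = ⅔ + A/9 (f(A) = ((A + 6) + 0)/9 = ((6 + A) + 0)/9 = (6 + A)/9 = ⅔ + A/9)
y(Y, o) = 3 + Y + o
q(I, R) = ⅛ - I/8 (q(I, R) = -(I - 1)/8 = -(-1 + I)/8 = ⅛ - I/8)
(-5*(-107))*q(y(-1, -4), f(-4)) = (-5*(-107))*(⅛ - (3 - 1 - 4)/8) = 535*(⅛ - ⅛*(-2)) = 535*(⅛ + ¼) = 535*(3/8) = 1605/8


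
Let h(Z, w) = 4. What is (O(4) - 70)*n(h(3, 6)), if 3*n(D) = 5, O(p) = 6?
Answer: -320/3 ≈ -106.67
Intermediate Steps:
n(D) = 5/3 (n(D) = (⅓)*5 = 5/3)
(O(4) - 70)*n(h(3, 6)) = (6 - 70)*(5/3) = -64*5/3 = -320/3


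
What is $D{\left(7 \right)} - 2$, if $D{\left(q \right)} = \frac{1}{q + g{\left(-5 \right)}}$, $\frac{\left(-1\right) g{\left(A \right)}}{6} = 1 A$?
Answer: $- \frac{73}{37} \approx -1.973$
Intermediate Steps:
$g{\left(A \right)} = - 6 A$ ($g{\left(A \right)} = - 6 \cdot 1 A = - 6 A$)
$D{\left(q \right)} = \frac{1}{30 + q}$ ($D{\left(q \right)} = \frac{1}{q - -30} = \frac{1}{q + 30} = \frac{1}{30 + q}$)
$D{\left(7 \right)} - 2 = \frac{1}{30 + 7} - 2 = \frac{1}{37} - 2 = - \frac{73}{37}$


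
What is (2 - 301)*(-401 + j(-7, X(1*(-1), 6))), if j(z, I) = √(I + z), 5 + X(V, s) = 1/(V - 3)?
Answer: 119899 - 2093*I/2 ≈ 1.199e+5 - 1046.5*I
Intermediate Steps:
X(V, s) = -5 + 1/(-3 + V) (X(V, s) = -5 + 1/(V - 3) = -5 + 1/(-3 + V))
(2 - 301)*(-401 + j(-7, X(1*(-1), 6))) = (2 - 301)*(-401 + √((16 - 5*(-1))/(-3 + 1*(-1)) - 7)) = -299*(-401 + √((16 - 5*(-1))/(-3 - 1) - 7)) = -299*(-401 + √((16 + 5)/(-4) - 7)) = -299*(-401 + √(-¼*21 - 7)) = -299*(-401 + √(-21/4 - 7)) = -299*(-401 + √(-49/4)) = -299*(-401 + 7*I/2) = 119899 - 2093*I/2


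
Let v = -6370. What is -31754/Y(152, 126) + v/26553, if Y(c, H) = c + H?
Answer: -422467411/3690867 ≈ -114.46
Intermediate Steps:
Y(c, H) = H + c
-31754/Y(152, 126) + v/26553 = -31754/(126 + 152) - 6370/26553 = -31754/278 - 6370*1/26553 = -31754*1/278 - 6370/26553 = -15877/139 - 6370/26553 = -422467411/3690867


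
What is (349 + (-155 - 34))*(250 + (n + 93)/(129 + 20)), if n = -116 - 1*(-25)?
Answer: 5960320/149 ≈ 40002.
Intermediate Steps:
n = -91 (n = -116 + 25 = -91)
(349 + (-155 - 34))*(250 + (n + 93)/(129 + 20)) = (349 + (-155 - 34))*(250 + (-91 + 93)/(129 + 20)) = (349 - 189)*(250 + 2/149) = 160*(250 + 2*(1/149)) = 160*(250 + 2/149) = 160*(37252/149) = 5960320/149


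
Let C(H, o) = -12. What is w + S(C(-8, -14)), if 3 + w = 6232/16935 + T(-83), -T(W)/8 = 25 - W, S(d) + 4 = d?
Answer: -14947373/16935 ≈ -882.63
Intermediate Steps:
S(d) = -4 + d
T(W) = -200 + 8*W (T(W) = -8*(25 - W) = -200 + 8*W)
w = -14676413/16935 (w = -3 + (6232/16935 + (-200 + 8*(-83))) = -3 + (6232*(1/16935) + (-200 - 664)) = -3 + (6232/16935 - 864) = -3 - 14625608/16935 = -14676413/16935 ≈ -866.63)
w + S(C(-8, -14)) = -14676413/16935 + (-4 - 12) = -14676413/16935 - 16 = -14947373/16935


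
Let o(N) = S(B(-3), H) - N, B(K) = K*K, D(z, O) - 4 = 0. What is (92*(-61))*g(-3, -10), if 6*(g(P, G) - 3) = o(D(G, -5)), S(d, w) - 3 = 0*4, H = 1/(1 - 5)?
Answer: -47702/3 ≈ -15901.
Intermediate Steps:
D(z, O) = 4 (D(z, O) = 4 + 0 = 4)
B(K) = K²
H = -¼ (H = 1/(-4) = -¼ ≈ -0.25000)
S(d, w) = 3 (S(d, w) = 3 + 0*4 = 3 + 0 = 3)
o(N) = 3 - N
g(P, G) = 17/6 (g(P, G) = 3 + (3 - 1*4)/6 = 3 + (3 - 4)/6 = 3 + (⅙)*(-1) = 3 - ⅙ = 17/6)
(92*(-61))*g(-3, -10) = (92*(-61))*(17/6) = -5612*17/6 = -47702/3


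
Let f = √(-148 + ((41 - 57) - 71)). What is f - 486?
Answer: -486 + I*√235 ≈ -486.0 + 15.33*I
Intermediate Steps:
f = I*√235 (f = √(-148 + (-16 - 71)) = √(-148 - 87) = √(-235) = I*√235 ≈ 15.33*I)
f - 486 = I*√235 - 486 = -486 + I*√235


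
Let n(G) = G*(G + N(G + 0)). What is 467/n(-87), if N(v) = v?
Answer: 467/15138 ≈ 0.030850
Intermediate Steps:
n(G) = 2*G² (n(G) = G*(G + (G + 0)) = G*(G + G) = G*(2*G) = 2*G²)
467/n(-87) = 467/((2*(-87)²)) = 467/((2*7569)) = 467/15138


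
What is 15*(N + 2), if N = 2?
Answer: 60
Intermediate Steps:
15*(N + 2) = 15*(2 + 2) = 15*4 = 60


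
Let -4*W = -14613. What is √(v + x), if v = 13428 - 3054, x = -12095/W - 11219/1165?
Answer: √3002857855279063035/17024145 ≈ 101.79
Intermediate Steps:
W = 14613/4 (W = -¼*(-14613) = 14613/4 ≈ 3653.3)
x = -220305947/17024145 (x = -12095/14613/4 - 11219/1165 = -12095*4/14613 - 11219*1/1165 = -48380/14613 - 11219/1165 = -220305947/17024145 ≈ -12.941)
v = 10374
√(v + x) = √(10374 - 220305947/17024145) = √(176388174283/17024145) = √3002857855279063035/17024145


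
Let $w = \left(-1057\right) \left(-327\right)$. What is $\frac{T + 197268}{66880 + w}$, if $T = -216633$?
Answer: $- \frac{19365}{412519} \approx -0.046943$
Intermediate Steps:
$w = 345639$
$\frac{T + 197268}{66880 + w} = \frac{-216633 + 197268}{66880 + 345639} = - \frac{19365}{412519}$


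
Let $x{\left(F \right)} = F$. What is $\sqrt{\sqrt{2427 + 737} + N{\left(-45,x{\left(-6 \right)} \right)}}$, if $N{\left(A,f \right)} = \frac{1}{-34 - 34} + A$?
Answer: $\frac{\sqrt{-52037 + 2312 \sqrt{791}}}{34} \approx 3.3518$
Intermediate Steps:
$N{\left(A,f \right)} = - \frac{1}{68} + A$ ($N{\left(A,f \right)} = \frac{1}{-68} + A = - \frac{1}{68} + A$)
$\sqrt{\sqrt{2427 + 737} + N{\left(-45,x{\left(-6 \right)} \right)}} = \sqrt{\sqrt{2427 + 737} - \frac{3061}{68}} = \sqrt{\sqrt{3164} - \frac{3061}{68}} = \sqrt{2 \sqrt{791} - \frac{3061}{68}} = \sqrt{- \frac{3061}{68} + 2 \sqrt{791}}$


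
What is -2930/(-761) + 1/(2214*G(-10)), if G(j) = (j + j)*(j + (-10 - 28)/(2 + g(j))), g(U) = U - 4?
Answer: 886560161/230263380 ≈ 3.8502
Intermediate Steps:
g(U) = -4 + U
G(j) = 2*j*(j - 38/(-2 + j)) (G(j) = (j + j)*(j + (-10 - 28)/(2 + (-4 + j))) = (2*j)*(j - 38/(-2 + j)) = 2*j*(j - 38/(-2 + j)))
-2930/(-761) + 1/(2214*G(-10)) = -2930/(-761) + 1/(2214*((2*(-10)*(-38 + (-10)² - 2*(-10))/(-2 - 10)))) = -2930*(-1/761) + 1/(2214*((2*(-10)*(-38 + 100 + 20)/(-12)))) = 2930/761 + 1/(2214*((2*(-10)*(-1/12)*82))) = 2930/761 + 1/(2214*(410/3)) = 2930/761 + (1/2214)*(3/410) = 2930/761 + 1/302580 = 886560161/230263380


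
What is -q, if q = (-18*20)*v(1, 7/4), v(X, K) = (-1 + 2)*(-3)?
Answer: -1080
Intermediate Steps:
v(X, K) = -3 (v(X, K) = 1*(-3) = -3)
q = 1080 (q = -18*20*(-3) = -360*(-3) = 1080)
-q = -1*1080 = -1080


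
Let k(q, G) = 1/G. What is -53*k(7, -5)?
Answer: 53/5 ≈ 10.600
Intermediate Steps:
-53*k(7, -5) = -53/(-5) = -53*(-⅕) = 53/5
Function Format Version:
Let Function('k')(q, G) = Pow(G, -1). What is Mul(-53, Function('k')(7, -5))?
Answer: Rational(53, 5) ≈ 10.600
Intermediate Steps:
Mul(-53, Function('k')(7, -5)) = Mul(-53, Pow(-5, -1)) = Mul(-53, Rational(-1, 5)) = Rational(53, 5)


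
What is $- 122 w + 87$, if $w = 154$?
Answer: $-18701$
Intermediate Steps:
$- 122 w + 87 = \left(-122\right) 154 + 87 = -18788 + 87 = -18701$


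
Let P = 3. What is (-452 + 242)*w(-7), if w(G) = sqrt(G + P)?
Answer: -420*I ≈ -420.0*I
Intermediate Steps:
w(G) = sqrt(3 + G) (w(G) = sqrt(G + 3) = sqrt(3 + G))
(-452 + 242)*w(-7) = (-452 + 242)*sqrt(3 - 7) = -420*I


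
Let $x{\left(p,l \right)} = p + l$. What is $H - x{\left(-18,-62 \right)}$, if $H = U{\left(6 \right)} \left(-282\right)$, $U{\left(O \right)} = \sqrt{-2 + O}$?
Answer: $-484$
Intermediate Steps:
$H = -564$ ($H = \sqrt{-2 + 6} \left(-282\right) = \sqrt{4} \left(-282\right) = 2 \left(-282\right) = -564$)
$x{\left(p,l \right)} = l + p$
$H - x{\left(-18,-62 \right)} = -564 - \left(-62 - 18\right) = -564 - -80 = -564 + 80 = -484$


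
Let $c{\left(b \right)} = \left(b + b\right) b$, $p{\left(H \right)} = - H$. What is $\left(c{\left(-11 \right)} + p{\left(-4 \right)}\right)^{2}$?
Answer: $60516$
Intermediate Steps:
$c{\left(b \right)} = 2 b^{2}$ ($c{\left(b \right)} = 2 b b = 2 b^{2}$)
$\left(c{\left(-11 \right)} + p{\left(-4 \right)}\right)^{2} = \left(2 \left(-11\right)^{2} - -4\right)^{2} = \left(2 \cdot 121 + 4\right)^{2} = \left(242 + 4\right)^{2} = 246^{2} = 60516$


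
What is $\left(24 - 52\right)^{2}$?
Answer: $784$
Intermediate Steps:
$\left(24 - 52\right)^{2} = \left(-28\right)^{2} = 784$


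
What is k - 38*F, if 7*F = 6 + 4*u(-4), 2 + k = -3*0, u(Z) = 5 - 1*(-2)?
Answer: -1306/7 ≈ -186.57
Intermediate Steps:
u(Z) = 7 (u(Z) = 5 + 2 = 7)
k = -2 (k = -2 - 3*0 = -2 + 0 = -2)
F = 34/7 (F = (6 + 4*7)/7 = (6 + 28)/7 = (⅐)*34 = 34/7 ≈ 4.8571)
k - 38*F = -2 - 38*34/7 = -2 - 1292/7 = -1306/7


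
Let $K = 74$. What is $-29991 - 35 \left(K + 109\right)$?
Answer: $-36396$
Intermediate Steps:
$-29991 - 35 \left(K + 109\right) = -29991 - 35 \left(74 + 109\right) = -29991 - 35 \cdot 183 = -29991 - 6405 = -36396$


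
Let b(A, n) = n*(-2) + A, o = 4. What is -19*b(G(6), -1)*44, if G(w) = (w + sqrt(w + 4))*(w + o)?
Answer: -51832 - 8360*sqrt(10) ≈ -78269.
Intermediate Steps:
G(w) = (4 + w)*(w + sqrt(4 + w)) (G(w) = (w + sqrt(w + 4))*(w + 4) = (w + sqrt(4 + w))*(4 + w) = (4 + w)*(w + sqrt(4 + w)))
b(A, n) = A - 2*n (b(A, n) = -2*n + A = A - 2*n)
-19*b(G(6), -1)*44 = -19*((6**2 + 4*6 + 4*sqrt(4 + 6) + 6*sqrt(4 + 6)) - 2*(-1))*44 = -19*((36 + 24 + 4*sqrt(10) + 6*sqrt(10)) + 2)*44 = -19*((60 + 10*sqrt(10)) + 2)*44 = -19*(62 + 10*sqrt(10))*44 = (-1178 - 190*sqrt(10))*44 = -51832 - 8360*sqrt(10)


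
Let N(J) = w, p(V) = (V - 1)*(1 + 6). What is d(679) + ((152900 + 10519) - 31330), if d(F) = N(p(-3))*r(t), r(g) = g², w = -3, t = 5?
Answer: 132014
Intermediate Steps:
p(V) = -7 + 7*V (p(V) = (-1 + V)*7 = -7 + 7*V)
N(J) = -3
d(F) = -75 (d(F) = -3*5² = -3*25 = -75)
d(679) + ((152900 + 10519) - 31330) = -75 + ((152900 + 10519) - 31330) = -75 + (163419 - 31330) = -75 + 132089 = 132014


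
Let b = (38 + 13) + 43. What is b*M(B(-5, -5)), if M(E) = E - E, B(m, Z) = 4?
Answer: 0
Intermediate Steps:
b = 94 (b = 51 + 43 = 94)
M(E) = 0
b*M(B(-5, -5)) = 94*0 = 0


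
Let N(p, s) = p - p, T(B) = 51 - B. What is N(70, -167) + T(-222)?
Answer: 273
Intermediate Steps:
N(p, s) = 0
N(70, -167) + T(-222) = 0 + (51 - 1*(-222)) = 0 + (51 + 222) = 0 + 273 = 273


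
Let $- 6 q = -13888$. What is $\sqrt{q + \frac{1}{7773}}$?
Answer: $\frac{\sqrt{139851077565}}{7773} \approx 48.111$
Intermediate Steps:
$q = \frac{6944}{3}$ ($q = \left(- \frac{1}{6}\right) \left(-13888\right) = \frac{6944}{3} \approx 2314.7$)
$\sqrt{q + \frac{1}{7773}} = \sqrt{\frac{6944}{3} + \frac{1}{7773}} = \sqrt{\frac{17991905}{7773}} = \frac{\sqrt{139851077565}}{7773}$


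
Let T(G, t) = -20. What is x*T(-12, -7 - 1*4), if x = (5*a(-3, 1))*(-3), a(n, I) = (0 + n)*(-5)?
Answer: 4500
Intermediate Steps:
a(n, I) = -5*n (a(n, I) = n*(-5) = -5*n)
x = -225 (x = (5*(-5*(-3)))*(-3) = (5*15)*(-3) = 75*(-3) = -225)
x*T(-12, -7 - 1*4) = -225*(-20) = 4500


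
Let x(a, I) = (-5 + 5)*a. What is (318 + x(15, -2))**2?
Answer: 101124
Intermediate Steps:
x(a, I) = 0 (x(a, I) = 0*a = 0)
(318 + x(15, -2))**2 = (318 + 0)**2 = 318**2 = 101124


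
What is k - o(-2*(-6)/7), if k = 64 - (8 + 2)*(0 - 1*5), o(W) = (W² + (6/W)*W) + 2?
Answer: 5050/49 ≈ 103.06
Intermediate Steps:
o(W) = 8 + W² (o(W) = (W² + 6) + 2 = (6 + W²) + 2 = 8 + W²)
k = 114 (k = 64 - 10*(0 - 5) = 64 - 10*(-5) = 64 - 1*(-50) = 64 + 50 = 114)
k - o(-2*(-6)/7) = 114 - (8 + (-2*(-6)/7)²) = 114 - (8 + (12*(⅐))²) = 114 - (8 + (12/7)²) = 114 - (8 + 144/49) = 114 - 1*536/49 = 114 - 536/49 = 5050/49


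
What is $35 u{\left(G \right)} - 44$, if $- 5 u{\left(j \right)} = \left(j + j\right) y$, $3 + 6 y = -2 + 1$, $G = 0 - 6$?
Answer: $-100$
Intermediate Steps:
$G = -6$ ($G = 0 - 6 = -6$)
$y = - \frac{2}{3}$ ($y = - \frac{1}{2} + \frac{-2 + 1}{6} = - \frac{1}{2} + \frac{1}{6} \left(-1\right) = - \frac{1}{2} - \frac{1}{6} = - \frac{2}{3} \approx -0.66667$)
$u{\left(j \right)} = \frac{4 j}{15}$ ($u{\left(j \right)} = - \frac{\left(j + j\right) \left(- \frac{2}{3}\right)}{5} = - \frac{2 j \left(- \frac{2}{3}\right)}{5} = - \frac{\left(- \frac{4}{3}\right) j}{5} = \frac{4 j}{15}$)
$35 u{\left(G \right)} - 44 = 35 \cdot \frac{4}{15} \left(-6\right) - 44 = 35 \left(- \frac{8}{5}\right) - 44 = -56 - 44 = -100$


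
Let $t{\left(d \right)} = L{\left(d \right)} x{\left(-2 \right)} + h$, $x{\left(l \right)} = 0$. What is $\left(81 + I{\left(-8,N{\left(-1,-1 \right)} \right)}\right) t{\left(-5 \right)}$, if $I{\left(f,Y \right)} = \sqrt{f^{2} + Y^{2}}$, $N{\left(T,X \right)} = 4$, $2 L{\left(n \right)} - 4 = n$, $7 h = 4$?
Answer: $\frac{324}{7} + \frac{16 \sqrt{5}}{7} \approx 51.397$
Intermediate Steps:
$h = \frac{4}{7}$ ($h = \frac{1}{7} \cdot 4 = \frac{4}{7} \approx 0.57143$)
$L{\left(n \right)} = 2 + \frac{n}{2}$
$t{\left(d \right)} = \frac{4}{7}$ ($t{\left(d \right)} = \left(2 + \frac{d}{2}\right) 0 + \frac{4}{7} = 0 + \frac{4}{7} = \frac{4}{7}$)
$I{\left(f,Y \right)} = \sqrt{Y^{2} + f^{2}}$
$\left(81 + I{\left(-8,N{\left(-1,-1 \right)} \right)}\right) t{\left(-5 \right)} = \left(81 + \sqrt{4^{2} + \left(-8\right)^{2}}\right) \frac{4}{7} = \left(81 + \sqrt{16 + 64}\right) \frac{4}{7} = \left(81 + \sqrt{80}\right) \frac{4}{7} = \left(81 + 4 \sqrt{5}\right) \frac{4}{7} = \frac{324}{7} + \frac{16 \sqrt{5}}{7}$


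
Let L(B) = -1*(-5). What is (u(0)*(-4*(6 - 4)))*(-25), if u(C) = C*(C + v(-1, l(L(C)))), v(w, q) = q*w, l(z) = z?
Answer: 0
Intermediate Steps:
L(B) = 5
u(C) = C*(-5 + C) (u(C) = C*(C + 5*(-1)) = C*(C - 5) = C*(-5 + C))
(u(0)*(-4*(6 - 4)))*(-25) = ((0*(-5 + 0))*(-4*(6 - 4)))*(-25) = ((0*(-5))*(-4*2))*(-25) = (0*(-8))*(-25) = 0*(-25) = 0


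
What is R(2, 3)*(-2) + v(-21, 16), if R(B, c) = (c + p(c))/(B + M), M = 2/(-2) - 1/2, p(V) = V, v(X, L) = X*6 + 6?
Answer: -144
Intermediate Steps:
v(X, L) = 6 + 6*X (v(X, L) = 6*X + 6 = 6 + 6*X)
M = -3/2 (M = 2*(-½) - 1*½ = -1 - ½ = -3/2 ≈ -1.5000)
R(B, c) = 2*c/(-3/2 + B) (R(B, c) = (c + c)/(B - 3/2) = (2*c)/(-3/2 + B) = 2*c/(-3/2 + B))
R(2, 3)*(-2) + v(-21, 16) = (4*3/(-3 + 2*2))*(-2) + (6 + 6*(-21)) = (4*3/(-3 + 4))*(-2) + (6 - 126) = (4*3/1)*(-2) - 120 = (4*3*1)*(-2) - 120 = 12*(-2) - 120 = -24 - 120 = -144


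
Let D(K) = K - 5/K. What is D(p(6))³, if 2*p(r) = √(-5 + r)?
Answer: -6859/8 ≈ -857.38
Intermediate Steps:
p(r) = √(-5 + r)/2
D(K) = K - 5/K
D(p(6))³ = (√(-5 + 6)/2 - 5*2/√(-5 + 6))³ = (√1/2 - 5/(√1/2))³ = ((½)*1 - 5/((½)*1))³ = (½ - 5/½)³ = (½ - 5*2)³ = (½ - 10)³ = (-19/2)³ = -6859/8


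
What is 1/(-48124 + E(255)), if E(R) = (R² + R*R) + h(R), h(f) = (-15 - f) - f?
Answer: 1/81401 ≈ 1.2285e-5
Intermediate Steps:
h(f) = -15 - 2*f
E(R) = -15 - 2*R + 2*R² (E(R) = (R² + R*R) + (-15 - 2*R) = (R² + R²) + (-15 - 2*R) = 2*R² + (-15 - 2*R) = -15 - 2*R + 2*R²)
1/(-48124 + E(255)) = 1/(-48124 + (-15 - 2*255 + 2*255²)) = 1/(-48124 + (-15 - 510 + 2*65025)) = 1/(-48124 + (-15 - 510 + 130050)) = 1/(-48124 + 129525) = 1/81401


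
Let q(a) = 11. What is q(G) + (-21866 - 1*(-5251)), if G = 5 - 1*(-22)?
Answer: -16604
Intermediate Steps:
G = 27 (G = 5 + 22 = 27)
q(G) + (-21866 - 1*(-5251)) = 11 + (-21866 - 1*(-5251)) = 11 + (-21866 + 5251) = 11 - 16615 = -16604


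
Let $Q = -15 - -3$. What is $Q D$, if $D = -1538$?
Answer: $18456$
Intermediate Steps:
$Q = -12$ ($Q = -15 + 3 = -12$)
$Q D = \left(-12\right) \left(-1538\right) = 18456$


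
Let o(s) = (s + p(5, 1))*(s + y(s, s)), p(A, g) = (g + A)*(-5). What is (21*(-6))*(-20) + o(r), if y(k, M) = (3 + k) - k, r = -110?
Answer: 17500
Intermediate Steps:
p(A, g) = -5*A - 5*g (p(A, g) = (A + g)*(-5) = -5*A - 5*g)
y(k, M) = 3
o(s) = (-30 + s)*(3 + s) (o(s) = (s + (-5*5 - 5*1))*(s + 3) = (s + (-25 - 5))*(3 + s) = (s - 30)*(3 + s) = (-30 + s)*(3 + s))
(21*(-6))*(-20) + o(r) = (21*(-6))*(-20) + (-90 + (-110)² - 27*(-110)) = -126*(-20) + (-90 + 12100 + 2970) = 2520 + 14980 = 17500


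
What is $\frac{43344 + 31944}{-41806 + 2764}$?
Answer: $- \frac{12548}{6507} \approx -1.9284$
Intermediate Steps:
$\frac{43344 + 31944}{-41806 + 2764} = \frac{75288}{-39042} = 75288 \left(- \frac{1}{39042}\right) = - \frac{12548}{6507}$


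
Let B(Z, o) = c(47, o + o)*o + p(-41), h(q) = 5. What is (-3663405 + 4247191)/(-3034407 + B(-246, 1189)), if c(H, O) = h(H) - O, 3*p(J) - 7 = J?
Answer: -125097/1254839 ≈ -0.099692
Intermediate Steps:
p(J) = 7/3 + J/3
c(H, O) = 5 - O
B(Z, o) = -34/3 + o*(5 - 2*o) (B(Z, o) = (5 - (o + o))*o + (7/3 + (⅓)*(-41)) = (5 - 2*o)*o + (7/3 - 41/3) = (5 - 2*o)*o - 34/3 = o*(5 - 2*o) - 34/3 = -34/3 + o*(5 - 2*o))
(-3663405 + 4247191)/(-3034407 + B(-246, 1189)) = (-3663405 + 4247191)/(-3034407 + (-34/3 - 2*1189² + 5*1189)) = 583786/(-3034407 + (-34/3 - 2*1413721 + 5945)) = 583786/(-3034407 + (-34/3 - 2827442 + 5945)) = 583786/(-3034407 - 8464525/3) = 583786/(-17567746/3) = 583786*(-3/17567746) = -125097/1254839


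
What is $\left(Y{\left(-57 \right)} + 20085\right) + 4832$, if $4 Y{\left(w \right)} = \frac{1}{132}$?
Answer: $\frac{13156177}{528} \approx 24917.0$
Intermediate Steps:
$Y{\left(w \right)} = \frac{1}{528}$ ($Y{\left(w \right)} = \frac{1}{4 \cdot 132} = \frac{1}{4} \cdot \frac{1}{132} = \frac{1}{528}$)
$\left(Y{\left(-57 \right)} + 20085\right) + 4832 = \left(\frac{1}{528} + 20085\right) + 4832 = \frac{10604881}{528} + 4832 = \frac{13156177}{528}$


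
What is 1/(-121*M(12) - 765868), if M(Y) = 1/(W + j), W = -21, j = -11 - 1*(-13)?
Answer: -19/14551371 ≈ -1.3057e-6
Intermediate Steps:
j = 2 (j = -11 + 13 = 2)
M(Y) = -1/19 (M(Y) = 1/(-21 + 2) = 1/(-19) = -1/19)
1/(-121*M(12) - 765868) = 1/(-121*(-1/19) - 765868) = 1/(121/19 - 765868) = 1/(-14551371/19) = -19/14551371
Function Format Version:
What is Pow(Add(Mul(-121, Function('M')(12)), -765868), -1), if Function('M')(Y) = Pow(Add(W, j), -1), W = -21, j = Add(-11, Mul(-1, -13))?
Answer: Rational(-19, 14551371) ≈ -1.3057e-6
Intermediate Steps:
j = 2 (j = Add(-11, 13) = 2)
Function('M')(Y) = Rational(-1, 19) (Function('M')(Y) = Pow(Add(-21, 2), -1) = Pow(-19, -1) = Rational(-1, 19))
Pow(Add(Mul(-121, Function('M')(12)), -765868), -1) = Pow(Add(Mul(-121, Rational(-1, 19)), -765868), -1) = Pow(Add(Rational(121, 19), -765868), -1) = Pow(Rational(-14551371, 19), -1) = Rational(-19, 14551371)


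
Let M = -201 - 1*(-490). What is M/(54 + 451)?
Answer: 289/505 ≈ 0.57228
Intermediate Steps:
M = 289 (M = -201 + 490 = 289)
M/(54 + 451) = 289/(54 + 451) = 289/505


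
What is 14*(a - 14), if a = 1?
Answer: -182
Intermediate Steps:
14*(a - 14) = 14*(1 - 14) = 14*(-13) = -182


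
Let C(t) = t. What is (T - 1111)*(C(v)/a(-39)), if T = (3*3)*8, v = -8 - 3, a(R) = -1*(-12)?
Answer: 11429/12 ≈ 952.42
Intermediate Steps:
a(R) = 12
v = -11
T = 72 (T = 9*8 = 72)
(T - 1111)*(C(v)/a(-39)) = (72 - 1111)*(-11/12) = -(-11429)/12 = -1039*(-11/12) = 11429/12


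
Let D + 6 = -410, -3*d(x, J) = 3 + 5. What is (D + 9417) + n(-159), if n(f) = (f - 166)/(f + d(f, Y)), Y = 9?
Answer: 873292/97 ≈ 9003.0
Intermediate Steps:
d(x, J) = -8/3 (d(x, J) = -(3 + 5)/3 = -1/3*8 = -8/3)
D = -416 (D = -6 - 410 = -416)
n(f) = (-166 + f)/(-8/3 + f) (n(f) = (f - 166)/(f - 8/3) = (-166 + f)/(-8/3 + f))
(D + 9417) + n(-159) = (-416 + 9417) + 3*(-166 - 159)/(-8 + 3*(-159)) = 9001 + 3*(-325)/(-8 - 477) = 9001 + 3*(-325)/(-485) = 9001 + 3*(-1/485)*(-325) = 9001 + 195/97 = 873292/97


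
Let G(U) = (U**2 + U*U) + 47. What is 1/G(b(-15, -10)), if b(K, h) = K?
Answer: 1/497 ≈ 0.0020121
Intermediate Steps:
G(U) = 47 + 2*U**2 (G(U) = (U**2 + U**2) + 47 = 2*U**2 + 47 = 47 + 2*U**2)
1/G(b(-15, -10)) = 1/(47 + 2*(-15)**2) = 1/(47 + 2*225) = 1/(47 + 450) = 1/497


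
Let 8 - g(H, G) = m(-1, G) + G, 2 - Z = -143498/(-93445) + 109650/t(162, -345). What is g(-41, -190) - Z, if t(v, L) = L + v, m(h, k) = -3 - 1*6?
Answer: -2238131647/5700145 ≈ -392.64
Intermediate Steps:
m(h, k) = -9 (m(h, k) = -3 - 6 = -9)
Z = 3418061662/5700145 (Z = 2 - (-143498/(-93445) + 109650/(-345 + 162)) = 2 - (-143498*(-1/93445) + 109650/(-183)) = 2 - (143498/93445 + 109650*(-1/183)) = 2 - (143498/93445 - 36550/61) = 2 - 1*(-3406661372/5700145) = 2 + 3406661372/5700145 = 3418061662/5700145 ≈ 599.64)
g(H, G) = 17 - G (g(H, G) = 8 - (-9 + G) = 8 + (9 - G) = 17 - G)
g(-41, -190) - Z = (17 - 1*(-190)) - 1*3418061662/5700145 = (17 + 190) - 3418061662/5700145 = 207 - 3418061662/5700145 = -2238131647/5700145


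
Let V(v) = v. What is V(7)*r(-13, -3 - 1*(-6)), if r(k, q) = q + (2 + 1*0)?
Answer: 35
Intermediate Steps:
r(k, q) = 2 + q (r(k, q) = q + (2 + 0) = q + 2 = 2 + q)
V(7)*r(-13, -3 - 1*(-6)) = 7*(2 + (-3 - 1*(-6))) = 7*(2 + (-3 + 6)) = 7*(2 + 3) = 7*5 = 35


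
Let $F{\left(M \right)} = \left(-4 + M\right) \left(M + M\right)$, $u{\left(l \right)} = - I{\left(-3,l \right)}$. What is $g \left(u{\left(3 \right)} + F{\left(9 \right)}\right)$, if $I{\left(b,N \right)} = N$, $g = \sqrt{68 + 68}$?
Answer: $174 \sqrt{34} \approx 1014.6$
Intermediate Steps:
$g = 2 \sqrt{34}$ ($g = \sqrt{136} = 2 \sqrt{34} \approx 11.662$)
$u{\left(l \right)} = - l$
$F{\left(M \right)} = 2 M \left(-4 + M\right)$ ($F{\left(M \right)} = \left(-4 + M\right) 2 M = 2 M \left(-4 + M\right)$)
$g \left(u{\left(3 \right)} + F{\left(9 \right)}\right) = 2 \sqrt{34} \left(\left(-1\right) 3 + 2 \cdot 9 \left(-4 + 9\right)\right) = 2 \sqrt{34} \left(-3 + 2 \cdot 9 \cdot 5\right) = 2 \sqrt{34} \left(-3 + 90\right) = 2 \sqrt{34} \cdot 87 = 174 \sqrt{34}$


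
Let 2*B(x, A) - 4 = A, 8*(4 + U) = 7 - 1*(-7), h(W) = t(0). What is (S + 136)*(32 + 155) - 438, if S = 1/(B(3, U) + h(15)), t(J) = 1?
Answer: 376406/15 ≈ 25094.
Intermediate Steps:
h(W) = 1
U = -9/4 (U = -4 + (7 - 1*(-7))/8 = -4 + (7 + 7)/8 = -4 + (1/8)*14 = -4 + 7/4 = -9/4 ≈ -2.2500)
B(x, A) = 2 + A/2
S = 8/15 (S = 1/((2 + (1/2)*(-9/4)) + 1) = 1/((2 - 9/8) + 1) = 1/(7/8 + 1) = 1/(15/8) = 8/15 ≈ 0.53333)
(S + 136)*(32 + 155) - 438 = (8/15 + 136)*(32 + 155) - 438 = (2048/15)*187 - 438 = 382976/15 - 438 = 376406/15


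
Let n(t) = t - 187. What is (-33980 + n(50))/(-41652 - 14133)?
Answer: 34117/55785 ≈ 0.61158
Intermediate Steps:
n(t) = -187 + t
(-33980 + n(50))/(-41652 - 14133) = (-33980 + (-187 + 50))/(-41652 - 14133) = (-33980 - 137)/(-55785) = -34117*(-1/55785) = 34117/55785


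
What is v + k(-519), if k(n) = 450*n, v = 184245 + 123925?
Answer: 74620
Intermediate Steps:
v = 308170
v + k(-519) = 308170 + 450*(-519) = 308170 - 233550 = 74620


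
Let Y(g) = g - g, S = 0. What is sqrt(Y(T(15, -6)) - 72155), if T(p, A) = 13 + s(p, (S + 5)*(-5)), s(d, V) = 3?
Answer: I*sqrt(72155) ≈ 268.62*I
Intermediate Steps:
T(p, A) = 16 (T(p, A) = 13 + 3 = 16)
Y(g) = 0
sqrt(Y(T(15, -6)) - 72155) = sqrt(0 - 72155) = sqrt(-72155) = I*sqrt(72155)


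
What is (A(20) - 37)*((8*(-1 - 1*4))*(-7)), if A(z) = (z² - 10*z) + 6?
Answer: 47320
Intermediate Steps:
A(z) = 6 + z² - 10*z
(A(20) - 37)*((8*(-1 - 1*4))*(-7)) = ((6 + 20² - 10*20) - 37)*((8*(-1 - 1*4))*(-7)) = ((6 + 400 - 200) - 37)*((8*(-1 - 4))*(-7)) = (206 - 37)*((8*(-5))*(-7)) = 169*(-40*(-7)) = 169*280 = 47320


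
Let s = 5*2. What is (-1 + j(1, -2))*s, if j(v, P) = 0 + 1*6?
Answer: 50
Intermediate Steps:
s = 10
j(v, P) = 6 (j(v, P) = 0 + 6 = 6)
(-1 + j(1, -2))*s = (-1 + 6)*10 = 5*10 = 50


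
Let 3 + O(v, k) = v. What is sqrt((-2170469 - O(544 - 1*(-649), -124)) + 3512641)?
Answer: 3*sqrt(148998) ≈ 1158.0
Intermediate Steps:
O(v, k) = -3 + v
sqrt((-2170469 - O(544 - 1*(-649), -124)) + 3512641) = sqrt((-2170469 - (-3 + (544 - 1*(-649)))) + 3512641) = sqrt((-2170469 - (-3 + (544 + 649))) + 3512641) = sqrt((-2170469 - (-3 + 1193)) + 3512641) = sqrt((-2170469 - 1*1190) + 3512641) = sqrt((-2170469 - 1190) + 3512641) = sqrt(-2171659 + 3512641) = sqrt(1340982) = 3*sqrt(148998)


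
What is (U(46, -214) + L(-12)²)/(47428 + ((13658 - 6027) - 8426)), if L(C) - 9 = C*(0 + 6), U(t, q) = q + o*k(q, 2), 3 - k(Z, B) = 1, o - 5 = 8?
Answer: 3781/46633 ≈ 0.081080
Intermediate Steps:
o = 13 (o = 5 + 8 = 13)
k(Z, B) = 2 (k(Z, B) = 3 - 1*1 = 3 - 1 = 2)
U(t, q) = 26 + q (U(t, q) = q + 13*2 = q + 26 = 26 + q)
L(C) = 9 + 6*C (L(C) = 9 + C*(0 + 6) = 9 + C*6 = 9 + 6*C)
(U(46, -214) + L(-12)²)/(47428 + ((13658 - 6027) - 8426)) = ((26 - 214) + (9 + 6*(-12))²)/(47428 + ((13658 - 6027) - 8426)) = (-188 + (9 - 72)²)/(47428 + (7631 - 8426)) = (-188 + (-63)²)/(47428 - 795) = (-188 + 3969)/46633 = 3781*(1/46633) = 3781/46633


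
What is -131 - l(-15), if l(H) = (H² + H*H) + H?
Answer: -566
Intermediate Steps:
l(H) = H + 2*H² (l(H) = (H² + H²) + H = 2*H² + H = H + 2*H²)
-131 - l(-15) = -131 - (-15)*(1 + 2*(-15)) = -131 - (-15)*(1 - 30) = -131 - (-15)*(-29) = -131 - 1*435 = -131 - 435 = -566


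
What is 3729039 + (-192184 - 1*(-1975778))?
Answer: 5512633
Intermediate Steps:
3729039 + (-192184 - 1*(-1975778)) = 3729039 + (-192184 + 1975778) = 3729039 + 1783594 = 5512633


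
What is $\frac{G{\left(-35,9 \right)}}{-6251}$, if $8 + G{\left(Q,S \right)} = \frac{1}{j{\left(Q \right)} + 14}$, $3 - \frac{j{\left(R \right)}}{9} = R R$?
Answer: $\frac{87873}{68660984} \approx 0.0012798$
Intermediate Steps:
$j{\left(R \right)} = 27 - 9 R^{2}$ ($j{\left(R \right)} = 27 - 9 R R = 27 - 9 R^{2}$)
$G{\left(Q,S \right)} = -8 + \frac{1}{41 - 9 Q^{2}}$ ($G{\left(Q,S \right)} = -8 + \frac{1}{\left(27 - 9 Q^{2}\right) + 14} = -8 + \frac{1}{41 - 9 Q^{2}}$)
$\frac{G{\left(-35,9 \right)}}{-6251} = \frac{3 \frac{1}{-41 + 9 \left(-35\right)^{2}} \left(109 - 24 \left(-35\right)^{2}\right)}{-6251} = \frac{3 \left(109 - 29400\right)}{-41 + 9 \cdot 1225} \left(- \frac{1}{6251}\right) = \frac{3 \left(109 - 29400\right)}{-41 + 11025} \left(- \frac{1}{6251}\right) = 3 \cdot \frac{1}{10984} \left(-29291\right) \left(- \frac{1}{6251}\right) = \left(- \frac{87873}{10984}\right) \left(- \frac{1}{6251}\right) = \frac{87873}{68660984}$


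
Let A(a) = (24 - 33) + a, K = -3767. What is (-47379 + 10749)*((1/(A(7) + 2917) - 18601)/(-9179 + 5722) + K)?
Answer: 25245676366686/183221 ≈ 1.3779e+8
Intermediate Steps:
A(a) = -9 + a
(-47379 + 10749)*((1/(A(7) + 2917) - 18601)/(-9179 + 5722) + K) = (-47379 + 10749)*((1/((-9 + 7) + 2917) - 18601)/(-9179 + 5722) - 3767) = -36630*((1/(-2 + 2917) - 18601)/(-3457) - 3767) = -36630*((1/2915 - 18601)*(-1/3457) - 3767) = -36630*(-54221914/2915*(-1/3457) - 3767) = -36630*(54221914/10077155 - 3767) = -36630*(-37906420971/10077155) = 25245676366686/183221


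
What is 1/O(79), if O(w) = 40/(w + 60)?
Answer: 139/40 ≈ 3.4750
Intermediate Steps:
O(w) = 40/(60 + w)
1/O(79) = 1/(40/(60 + 79)) = 1/(40/139) = 139/40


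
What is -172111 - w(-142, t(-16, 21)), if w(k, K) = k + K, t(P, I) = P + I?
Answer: -171974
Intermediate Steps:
t(P, I) = I + P
w(k, K) = K + k
-172111 - w(-142, t(-16, 21)) = -172111 - ((21 - 16) - 142) = -172111 - (5 - 142) = -172111 - 1*(-137) = -172111 + 137 = -171974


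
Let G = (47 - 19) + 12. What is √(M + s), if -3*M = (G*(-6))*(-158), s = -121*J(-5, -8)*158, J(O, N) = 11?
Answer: I*√222938 ≈ 472.16*I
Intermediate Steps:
G = 40 (G = 28 + 12 = 40)
s = -210298 (s = -121*11*158 = -1331*158 = -210298)
M = -12640 (M = -40*(-6)*(-158)/3 = -(-80)*(-158) = -⅓*37920 = -12640)
√(M + s) = √(-12640 - 210298) = √(-222938) = I*√222938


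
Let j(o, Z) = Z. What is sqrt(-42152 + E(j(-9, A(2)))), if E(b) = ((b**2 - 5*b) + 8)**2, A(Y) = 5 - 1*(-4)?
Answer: 2*I*sqrt(10054) ≈ 200.54*I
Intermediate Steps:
A(Y) = 9 (A(Y) = 5 + 4 = 9)
E(b) = (8 + b**2 - 5*b)**2
sqrt(-42152 + E(j(-9, A(2)))) = sqrt(-42152 + (8 + 9**2 - 5*9)**2) = sqrt(-42152 + (8 + 81 - 45)**2) = sqrt(-42152 + 44**2) = sqrt(-42152 + 1936) = sqrt(-40216) = 2*I*sqrt(10054)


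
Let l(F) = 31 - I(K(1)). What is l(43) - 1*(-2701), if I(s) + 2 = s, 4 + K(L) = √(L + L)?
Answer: 2738 - √2 ≈ 2736.6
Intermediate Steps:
K(L) = -4 + √2*√L (K(L) = -4 + √(L + L) = -4 + √(2*L) = -4 + √2*√L)
I(s) = -2 + s
l(F) = 37 - √2 (l(F) = 31 - (-2 + (-4 + √2*√1)) = 31 - (-2 + (-4 + √2*1)) = 31 - (-2 + (-4 + √2)) = 31 - (-6 + √2) = 31 + (6 - √2) = 37 - √2)
l(43) - 1*(-2701) = (37 - √2) - 1*(-2701) = (37 - √2) + 2701 = 2738 - √2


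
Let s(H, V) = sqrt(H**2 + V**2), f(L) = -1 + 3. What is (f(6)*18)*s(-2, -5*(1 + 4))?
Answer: 36*sqrt(629) ≈ 902.88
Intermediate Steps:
f(L) = 2
(f(6)*18)*s(-2, -5*(1 + 4)) = (2*18)*sqrt((-2)**2 + (-5*(1 + 4))**2) = 36*sqrt(4 + (-5*5)**2) = 36*sqrt(4 + (-25)**2) = 36*sqrt(4 + 625) = 36*sqrt(629)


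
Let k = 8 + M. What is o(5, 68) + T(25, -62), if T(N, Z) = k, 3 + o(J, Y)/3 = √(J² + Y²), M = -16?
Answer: -17 + 3*√4649 ≈ 187.55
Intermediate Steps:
o(J, Y) = -9 + 3*√(J² + Y²)
k = -8 (k = 8 - 16 = -8)
T(N, Z) = -8
o(5, 68) + T(25, -62) = (-9 + 3*√(5² + 68²)) - 8 = (-9 + 3*√(25 + 4624)) - 8 = (-9 + 3*√4649) - 8 = -17 + 3*√4649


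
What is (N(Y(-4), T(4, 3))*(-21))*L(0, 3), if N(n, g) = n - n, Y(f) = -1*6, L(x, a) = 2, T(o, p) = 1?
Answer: 0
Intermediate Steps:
Y(f) = -6
N(n, g) = 0
(N(Y(-4), T(4, 3))*(-21))*L(0, 3) = (0*(-21))*2 = 0*2 = 0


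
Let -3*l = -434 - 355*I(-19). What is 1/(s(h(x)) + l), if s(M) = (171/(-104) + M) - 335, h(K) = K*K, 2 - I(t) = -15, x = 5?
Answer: 312/575543 ≈ 0.00054210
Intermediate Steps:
I(t) = 17 (I(t) = 2 - 1*(-15) = 2 + 15 = 17)
h(K) = K**2
s(M) = -35011/104 + M (s(M) = (171*(-1/104) + M) - 335 = (-171/104 + M) - 335 = -35011/104 + M)
l = 6469/3 (l = -(-434 - 355*17)/3 = -(-434 - 6035)/3 = -1/3*(-6469) = 6469/3 ≈ 2156.3)
1/(s(h(x)) + l) = 1/((-35011/104 + 5**2) + 6469/3) = 1/((-35011/104 + 25) + 6469/3) = 1/(-32411/104 + 6469/3) = 1/(575543/312) = 312/575543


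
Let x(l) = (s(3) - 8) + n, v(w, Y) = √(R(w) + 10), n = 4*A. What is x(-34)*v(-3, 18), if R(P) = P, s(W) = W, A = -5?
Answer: -25*√7 ≈ -66.144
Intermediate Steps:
n = -20 (n = 4*(-5) = -20)
v(w, Y) = √(10 + w) (v(w, Y) = √(w + 10) = √(10 + w))
x(l) = -25 (x(l) = (3 - 8) - 20 = -5 - 20 = -25)
x(-34)*v(-3, 18) = -25*√(10 - 3) = -25*√7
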